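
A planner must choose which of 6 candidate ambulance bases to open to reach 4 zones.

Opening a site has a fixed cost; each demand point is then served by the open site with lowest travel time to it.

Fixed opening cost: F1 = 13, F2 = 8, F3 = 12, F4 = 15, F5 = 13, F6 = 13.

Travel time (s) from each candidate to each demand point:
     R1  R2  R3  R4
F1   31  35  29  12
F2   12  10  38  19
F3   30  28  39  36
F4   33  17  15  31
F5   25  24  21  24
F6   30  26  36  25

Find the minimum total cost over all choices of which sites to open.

79

Open {F2, F4}: assign each demand point to its cheapest open site.
  R1→F2 12, R2→F2 10, R3→F4 15, R4→F2 19
  travel time 56, fixed 23 → total 79.
Compare {F2, F5}: travel time 62 + fixed 21 = 83.
Compare {F1, F2}: travel time 63 + fixed 21 = 84.
Compare {F1, F2, F4}: travel time 49 + fixed 36 = 85.
All other subsets cost ≥ 83. Minimum total cost: 79.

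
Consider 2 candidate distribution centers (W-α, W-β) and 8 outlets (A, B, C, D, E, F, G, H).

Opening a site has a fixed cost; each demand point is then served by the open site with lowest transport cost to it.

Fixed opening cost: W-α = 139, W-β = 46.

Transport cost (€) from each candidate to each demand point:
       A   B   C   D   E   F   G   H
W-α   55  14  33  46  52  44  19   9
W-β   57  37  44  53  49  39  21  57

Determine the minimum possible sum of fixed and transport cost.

403

Open {W-β}: assign each demand point to its cheapest open site.
  A→W-β 57, B→W-β 37, C→W-β 44, D→W-β 53, E→W-β 49, F→W-β 39, G→W-β 21, H→W-β 57
  transport cost 357, fixed 46 → total 403.
Compare {W-α}: transport cost 272 + fixed 139 = 411.
Compare {W-α, W-β}: transport cost 264 + fixed 185 = 449.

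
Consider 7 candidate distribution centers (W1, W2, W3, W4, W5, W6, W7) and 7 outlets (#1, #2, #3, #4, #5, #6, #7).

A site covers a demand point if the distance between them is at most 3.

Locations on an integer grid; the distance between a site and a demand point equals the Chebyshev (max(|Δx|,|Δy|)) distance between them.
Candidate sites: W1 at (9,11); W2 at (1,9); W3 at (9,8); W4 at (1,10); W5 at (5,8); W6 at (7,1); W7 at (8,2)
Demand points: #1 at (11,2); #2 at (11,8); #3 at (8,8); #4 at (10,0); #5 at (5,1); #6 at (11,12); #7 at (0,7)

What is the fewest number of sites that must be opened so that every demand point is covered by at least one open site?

Coverage sets (demand points within 3 of each site):
  W1: {#2, #3, #6}
  W2: {#7}
  W3: {#2, #3}
  W4: {#7}
  W5: {#3}
  W6: {#4, #5}
  W7: {#1, #4, #5}
No 2 sites suffice: every size-2 union leaves at least one demand point uncovered.
But {W1, W2, W7} covers everything, so the minimum is 3.

3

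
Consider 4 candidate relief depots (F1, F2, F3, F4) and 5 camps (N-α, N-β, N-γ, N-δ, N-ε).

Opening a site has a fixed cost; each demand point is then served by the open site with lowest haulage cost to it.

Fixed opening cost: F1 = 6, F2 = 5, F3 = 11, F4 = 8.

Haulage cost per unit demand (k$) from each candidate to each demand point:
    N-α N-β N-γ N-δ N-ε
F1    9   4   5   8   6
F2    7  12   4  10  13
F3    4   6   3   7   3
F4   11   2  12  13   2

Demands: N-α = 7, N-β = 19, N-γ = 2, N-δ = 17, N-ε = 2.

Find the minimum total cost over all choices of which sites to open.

Open {F3, F4}: assign each demand point to its cheapest open site.
  N-α→F3 7×4=28, N-β→F4 19×2=38, N-γ→F3 2×3=6, N-δ→F3 17×7=119, N-ε→F4 2×2=4
  haulage cost 195, fixed 19 → total 214.
Compare {F2, F3, F4}: haulage cost 195 + fixed 24 = 219.
Compare {F1, F3, F4}: haulage cost 195 + fixed 25 = 220.
Compare {F1, F2, F3, F4}: haulage cost 195 + fixed 30 = 225.
All other subsets cost ≥ 219. Minimum total cost: 214.

214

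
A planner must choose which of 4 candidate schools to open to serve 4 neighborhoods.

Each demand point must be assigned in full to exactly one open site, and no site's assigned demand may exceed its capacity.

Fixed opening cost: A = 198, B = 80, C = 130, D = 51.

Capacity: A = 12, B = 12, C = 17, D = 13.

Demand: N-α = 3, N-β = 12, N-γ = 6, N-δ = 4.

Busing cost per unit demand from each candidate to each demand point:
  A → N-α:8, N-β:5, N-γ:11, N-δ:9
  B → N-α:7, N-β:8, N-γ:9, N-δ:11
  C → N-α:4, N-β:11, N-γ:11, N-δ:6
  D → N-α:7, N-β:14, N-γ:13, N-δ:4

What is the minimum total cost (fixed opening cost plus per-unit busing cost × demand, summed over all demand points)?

342

Open {B, D}; cheapest assignment that respects the capacities:
  B (cap 12, load 12): N-β — cost 12×8 = 96
  D (cap 13, load 13): N-α, N-γ, N-δ — cost 3×7 + 6×13 + 4×4 = 115
  Shipping 211, fixed 131 → total 342.
  Any other capacity-feasible assignment to {B, D} ships for at least 211.
Compare {B, C}: its best feasible assignment gives total 408.
Compare {C, D}: its best feasible assignment gives total 419.
Every other set of open sites that can feasibly serve all demand totals ≥ 408 even under its best assignment. Minimum: 342.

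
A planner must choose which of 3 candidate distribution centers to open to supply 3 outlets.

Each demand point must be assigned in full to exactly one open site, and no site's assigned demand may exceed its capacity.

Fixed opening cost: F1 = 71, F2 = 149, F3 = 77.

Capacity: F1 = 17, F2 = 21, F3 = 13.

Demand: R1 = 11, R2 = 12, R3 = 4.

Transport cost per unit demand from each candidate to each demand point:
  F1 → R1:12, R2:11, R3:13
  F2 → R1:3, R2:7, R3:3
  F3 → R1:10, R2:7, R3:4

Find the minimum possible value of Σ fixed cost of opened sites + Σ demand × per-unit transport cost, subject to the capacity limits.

355

Open {F2, F3}; cheapest assignment that respects the capacities:
  F2 (cap 21, load 15): R1, R3 — cost 11×3 + 4×3 = 45
  F3 (cap 13, load 12): R2 — cost 12×7 = 84
  Shipping 129, fixed 226 → total 355.
  Any other capacity-feasible assignment to {F2, F3} ships for at least 129.
Compare {F1, F2}: its best feasible assignment gives total 397.
Compare {F1, F3}: its best feasible assignment gives total 416.
Every other set of open sites that can feasibly serve all demand totals ≥ 397 even under its best assignment. Minimum: 355.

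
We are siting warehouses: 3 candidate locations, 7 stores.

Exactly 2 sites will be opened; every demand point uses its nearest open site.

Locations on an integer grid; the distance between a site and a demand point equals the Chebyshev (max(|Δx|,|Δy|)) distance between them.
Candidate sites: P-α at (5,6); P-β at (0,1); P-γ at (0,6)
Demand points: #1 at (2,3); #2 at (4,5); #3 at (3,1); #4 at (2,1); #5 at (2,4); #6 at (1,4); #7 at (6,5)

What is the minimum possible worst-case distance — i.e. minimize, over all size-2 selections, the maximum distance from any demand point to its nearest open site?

Open {P-α, P-β}.
  Farthest demand point is #3 at distance 3 (to P-β); all others are ≤ 3.
With {P-α, P-γ} the worst case is 5.
With {P-β, P-γ} the worst case is 6.
No size-2 selection achieves below 3.

3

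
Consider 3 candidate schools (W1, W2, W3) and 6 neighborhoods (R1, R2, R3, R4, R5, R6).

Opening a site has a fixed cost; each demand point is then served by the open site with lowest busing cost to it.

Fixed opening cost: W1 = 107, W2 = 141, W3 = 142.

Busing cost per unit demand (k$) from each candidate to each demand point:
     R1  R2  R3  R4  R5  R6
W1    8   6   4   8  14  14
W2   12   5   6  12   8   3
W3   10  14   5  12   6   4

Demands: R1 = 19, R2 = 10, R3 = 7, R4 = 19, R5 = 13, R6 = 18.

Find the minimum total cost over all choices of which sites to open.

Open {W1, W2}: assign each demand point to its cheapest open site.
  R1→W1 19×8=152, R2→W2 10×5=50, R3→W1 7×4=28, R4→W1 19×8=152, R5→W2 13×8=104, R6→W2 18×3=54
  busing cost 540, fixed 248 → total 788.
Compare {W1, W3}: busing cost 542 + fixed 249 = 791.
Compare {W2}: busing cost 706 + fixed 141 = 847.
Compare {W3}: busing cost 743 + fixed 142 = 885.
All other subsets cost ≥ 791. Minimum total cost: 788.

788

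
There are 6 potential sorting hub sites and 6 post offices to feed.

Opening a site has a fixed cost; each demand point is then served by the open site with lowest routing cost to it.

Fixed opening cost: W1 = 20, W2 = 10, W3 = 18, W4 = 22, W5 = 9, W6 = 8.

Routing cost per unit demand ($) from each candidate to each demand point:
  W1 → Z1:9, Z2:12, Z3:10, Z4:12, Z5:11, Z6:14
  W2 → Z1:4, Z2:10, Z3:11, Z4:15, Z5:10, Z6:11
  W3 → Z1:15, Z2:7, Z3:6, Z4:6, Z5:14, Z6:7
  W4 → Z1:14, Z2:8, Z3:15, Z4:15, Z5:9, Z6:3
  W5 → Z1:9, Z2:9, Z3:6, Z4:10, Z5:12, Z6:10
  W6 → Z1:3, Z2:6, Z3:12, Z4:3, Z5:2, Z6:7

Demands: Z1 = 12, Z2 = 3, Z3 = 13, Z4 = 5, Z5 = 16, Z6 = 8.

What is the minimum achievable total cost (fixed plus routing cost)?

Open {W4, W5, W6}: assign each demand point to its cheapest open site.
  Z1→W6 12×3=36, Z2→W6 3×6=18, Z3→W5 13×6=78, Z4→W6 5×3=15, Z5→W6 16×2=32, Z6→W4 8×3=24
  routing cost 203, fixed 39 → total 242.
Compare {W3, W4, W6}: routing cost 203 + fixed 48 = 251.
Compare {W5, W6}: routing cost 235 + fixed 17 = 252.
Compare {W2, W4, W5, W6}: routing cost 203 + fixed 49 = 252.
All other subsets cost ≥ 251. Minimum total cost: 242.

242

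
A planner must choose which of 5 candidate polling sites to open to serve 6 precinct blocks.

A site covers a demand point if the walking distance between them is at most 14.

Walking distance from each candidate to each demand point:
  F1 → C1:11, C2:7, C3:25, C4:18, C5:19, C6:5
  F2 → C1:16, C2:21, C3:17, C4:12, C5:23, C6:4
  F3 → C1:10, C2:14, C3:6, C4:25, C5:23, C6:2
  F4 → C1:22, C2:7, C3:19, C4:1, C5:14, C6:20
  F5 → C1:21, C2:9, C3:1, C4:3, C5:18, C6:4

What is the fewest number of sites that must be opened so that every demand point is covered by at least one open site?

Coverage sets (demand points within 14 of each site):
  F1: {C1, C2, C6}
  F2: {C4, C6}
  F3: {C1, C2, C3, C6}
  F4: {C2, C4, C5}
  F5: {C2, C3, C4, C6}
No single site covers all 6 demand points.
But {F3, F4} covers everything, so the minimum is 2.

2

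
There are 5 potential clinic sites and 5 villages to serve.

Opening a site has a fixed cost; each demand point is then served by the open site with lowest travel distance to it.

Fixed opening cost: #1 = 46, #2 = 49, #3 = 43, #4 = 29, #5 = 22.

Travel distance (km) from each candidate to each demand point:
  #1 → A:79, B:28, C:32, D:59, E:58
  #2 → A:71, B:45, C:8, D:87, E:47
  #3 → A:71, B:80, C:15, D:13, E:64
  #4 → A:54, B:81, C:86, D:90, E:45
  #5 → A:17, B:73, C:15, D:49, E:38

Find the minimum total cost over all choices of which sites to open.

Open {#5}: assign each demand point to its cheapest open site.
  A→#5 17, B→#5 73, C→#5 15, D→#5 49, E→#5 38
  travel distance 192, fixed 22 → total 214.
Compare {#1, #5}: travel distance 147 + fixed 68 = 215.
Compare {#3, #5}: travel distance 156 + fixed 65 = 221.
Compare {#1, #3, #5}: travel distance 111 + fixed 111 = 222.
All other subsets cost ≥ 215. Minimum total cost: 214.

214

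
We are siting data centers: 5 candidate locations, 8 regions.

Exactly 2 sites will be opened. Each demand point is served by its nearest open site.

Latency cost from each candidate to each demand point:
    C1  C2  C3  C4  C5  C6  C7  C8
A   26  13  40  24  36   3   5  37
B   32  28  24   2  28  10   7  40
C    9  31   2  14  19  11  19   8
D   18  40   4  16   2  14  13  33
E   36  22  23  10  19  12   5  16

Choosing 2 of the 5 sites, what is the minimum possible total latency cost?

Open {A, C}.
  C1→C 9, C2→A 13, C3→C 2, C4→C 14, C5→C 19, C6→A 3, C7→A 5, C8→C 8  ⇒ total 73.
Compare {B, C}: total 85.
Compare {C, E}: total 86.
No size-2 selection does better; minimum is 73.

73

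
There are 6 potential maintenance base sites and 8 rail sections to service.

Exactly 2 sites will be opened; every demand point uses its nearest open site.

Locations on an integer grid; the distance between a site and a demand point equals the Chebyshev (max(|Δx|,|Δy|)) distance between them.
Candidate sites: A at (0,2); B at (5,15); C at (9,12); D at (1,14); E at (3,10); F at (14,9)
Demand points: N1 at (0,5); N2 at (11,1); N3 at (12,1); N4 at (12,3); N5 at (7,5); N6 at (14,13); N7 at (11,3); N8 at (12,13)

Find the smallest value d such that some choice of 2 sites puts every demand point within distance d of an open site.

Open {A, F}.
  Farthest demand point is N2 at distance 8 (to F); all others are ≤ 8.
With {E, F} the worst case is 8.
With {B, E} the worst case is 9.
No size-2 selection achieves below 8.

8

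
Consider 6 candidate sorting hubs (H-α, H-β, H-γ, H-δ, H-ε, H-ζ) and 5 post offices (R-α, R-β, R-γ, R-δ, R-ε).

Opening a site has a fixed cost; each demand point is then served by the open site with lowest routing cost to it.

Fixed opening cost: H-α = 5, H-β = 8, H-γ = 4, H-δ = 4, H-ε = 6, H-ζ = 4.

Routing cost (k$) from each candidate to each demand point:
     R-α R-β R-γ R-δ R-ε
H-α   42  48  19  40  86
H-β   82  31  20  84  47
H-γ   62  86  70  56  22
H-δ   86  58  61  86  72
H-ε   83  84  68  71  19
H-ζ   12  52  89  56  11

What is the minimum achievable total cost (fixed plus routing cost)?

Open {H-α, H-β, H-ζ}: assign each demand point to its cheapest open site.
  R-α→H-ζ 12, R-β→H-β 31, R-γ→H-α 19, R-δ→H-α 40, R-ε→H-ζ 11
  routing cost 113, fixed 17 → total 130.
Compare {H-α, H-β, H-γ, H-ζ}: routing cost 113 + fixed 21 = 134.
Compare {H-α, H-β, H-δ, H-ζ}: routing cost 113 + fixed 21 = 134.
Compare {H-α, H-β, H-ε, H-ζ}: routing cost 113 + fixed 23 = 136.
All other subsets cost ≥ 134. Minimum total cost: 130.

130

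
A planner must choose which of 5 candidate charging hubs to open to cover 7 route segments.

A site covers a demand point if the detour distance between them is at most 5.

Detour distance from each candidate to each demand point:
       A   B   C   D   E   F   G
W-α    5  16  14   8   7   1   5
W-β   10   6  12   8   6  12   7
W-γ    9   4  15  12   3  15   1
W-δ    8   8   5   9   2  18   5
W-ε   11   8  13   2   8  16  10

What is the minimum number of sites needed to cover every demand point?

4

Coverage sets (demand points within 5 of each site):
  W-α: {A, F, G}
  W-β: {}
  W-γ: {B, E, G}
  W-δ: {C, E, G}
  W-ε: {D}
No 3 sites suffice: every size-3 union leaves at least one demand point uncovered.
But {W-α, W-γ, W-δ, W-ε} covers everything, so the minimum is 4.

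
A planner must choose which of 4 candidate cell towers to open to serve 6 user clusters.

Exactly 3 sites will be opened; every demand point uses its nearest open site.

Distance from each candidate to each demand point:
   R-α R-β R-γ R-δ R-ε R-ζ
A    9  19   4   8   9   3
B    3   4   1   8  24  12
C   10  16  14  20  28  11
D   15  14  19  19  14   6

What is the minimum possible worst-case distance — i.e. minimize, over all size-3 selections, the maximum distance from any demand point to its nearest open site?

9

Open {A, B, C}.
  Farthest demand point is R-ε at distance 9 (to A); all others are ≤ 9.
With {A, B, D} the worst case is 9.
With {A, C, D} the worst case is 14.
No size-3 selection achieves below 9.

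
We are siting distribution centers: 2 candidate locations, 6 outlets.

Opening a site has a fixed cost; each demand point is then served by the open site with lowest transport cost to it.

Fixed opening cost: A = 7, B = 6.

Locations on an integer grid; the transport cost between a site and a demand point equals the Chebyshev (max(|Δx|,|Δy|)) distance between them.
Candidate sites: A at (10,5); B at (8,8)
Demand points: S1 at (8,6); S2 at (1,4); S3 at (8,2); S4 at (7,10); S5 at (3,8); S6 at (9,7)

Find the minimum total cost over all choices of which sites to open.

Open {B}: assign each demand point to its cheapest open site.
  S1→B 2, S2→B 7, S3→B 6, S4→B 2, S5→B 5, S6→B 1
  transport cost 23, fixed 6 → total 29.
Compare {A, B}: transport cost 20 + fixed 13 = 33.
Compare {A}: transport cost 28 + fixed 7 = 35.

29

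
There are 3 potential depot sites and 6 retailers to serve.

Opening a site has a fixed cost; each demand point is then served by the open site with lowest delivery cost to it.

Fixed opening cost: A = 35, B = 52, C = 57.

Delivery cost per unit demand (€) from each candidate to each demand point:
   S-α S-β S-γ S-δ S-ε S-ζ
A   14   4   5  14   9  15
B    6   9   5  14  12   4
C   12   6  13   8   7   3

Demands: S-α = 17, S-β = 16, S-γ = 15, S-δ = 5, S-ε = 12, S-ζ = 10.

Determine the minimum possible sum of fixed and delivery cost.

Open {B, C}: assign each demand point to its cheapest open site.
  S-α→B 17×6=102, S-β→C 16×6=96, S-γ→B 15×5=75, S-δ→C 5×8=40, S-ε→C 12×7=84, S-ζ→C 10×3=30
  delivery cost 427, fixed 109 → total 536.
Compare {A, B, C}: delivery cost 395 + fixed 144 = 539.
Compare {A, B}: delivery cost 459 + fixed 87 = 546.
Compare {A, C}: delivery cost 497 + fixed 92 = 589.
All other subsets cost ≥ 539. Minimum total cost: 536.

536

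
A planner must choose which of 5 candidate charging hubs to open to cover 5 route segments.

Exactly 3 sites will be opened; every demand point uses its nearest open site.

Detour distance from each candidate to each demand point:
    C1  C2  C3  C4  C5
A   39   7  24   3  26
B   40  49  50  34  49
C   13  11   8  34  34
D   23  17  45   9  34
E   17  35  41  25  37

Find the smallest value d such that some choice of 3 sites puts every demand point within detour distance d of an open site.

26

Open {A, B, C}.
  Farthest demand point is C5 at detour distance 26 (to A); all others are ≤ 26.
With {A, B, D} the worst case is 26.
With {A, B, E} the worst case is 26.
No size-3 selection achieves below 26.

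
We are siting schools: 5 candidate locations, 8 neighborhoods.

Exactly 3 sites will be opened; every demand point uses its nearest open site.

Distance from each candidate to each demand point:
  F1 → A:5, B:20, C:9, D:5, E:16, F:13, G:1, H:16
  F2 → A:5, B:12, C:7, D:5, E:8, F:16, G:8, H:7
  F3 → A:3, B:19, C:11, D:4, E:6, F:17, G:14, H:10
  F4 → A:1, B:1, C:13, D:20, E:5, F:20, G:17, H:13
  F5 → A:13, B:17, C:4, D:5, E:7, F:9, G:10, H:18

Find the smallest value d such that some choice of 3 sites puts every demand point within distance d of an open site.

Open {F2, F4, F5}.
  Farthest demand point is F at distance 9 (to F5); all others are ≤ 9.
With {F3, F4, F5} the worst case is 10.
With {F1, F2, F5} the worst case is 12.
No size-3 selection achieves below 9.

9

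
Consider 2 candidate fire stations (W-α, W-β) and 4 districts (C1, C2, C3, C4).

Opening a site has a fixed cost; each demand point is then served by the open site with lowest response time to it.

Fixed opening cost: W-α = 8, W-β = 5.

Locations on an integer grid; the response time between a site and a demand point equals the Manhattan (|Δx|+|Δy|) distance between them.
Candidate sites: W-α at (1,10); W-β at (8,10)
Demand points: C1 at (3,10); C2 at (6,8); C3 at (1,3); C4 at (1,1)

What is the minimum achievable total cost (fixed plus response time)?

33

Open {W-α}: assign each demand point to its cheapest open site.
  C1→W-α 2, C2→W-α 7, C3→W-α 7, C4→W-α 9
  response time 25, fixed 8 → total 33.
Compare {W-α, W-β}: response time 22 + fixed 13 = 35.
Compare {W-β}: response time 39 + fixed 5 = 44.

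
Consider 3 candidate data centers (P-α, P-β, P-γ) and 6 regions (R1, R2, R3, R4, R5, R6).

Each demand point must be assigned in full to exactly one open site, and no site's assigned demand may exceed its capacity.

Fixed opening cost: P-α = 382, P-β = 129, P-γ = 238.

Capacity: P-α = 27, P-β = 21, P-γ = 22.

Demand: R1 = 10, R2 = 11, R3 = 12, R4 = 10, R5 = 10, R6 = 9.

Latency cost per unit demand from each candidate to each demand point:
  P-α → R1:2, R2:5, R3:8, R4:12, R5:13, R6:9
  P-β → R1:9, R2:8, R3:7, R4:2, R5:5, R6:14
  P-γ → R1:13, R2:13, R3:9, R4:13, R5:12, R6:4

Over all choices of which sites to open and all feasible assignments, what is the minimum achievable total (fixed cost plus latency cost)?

Open {P-α, P-β, P-γ}; cheapest assignment that respects the capacities:
  P-α (cap 27, load 21): R1, R2 — cost 10×2 + 11×5 = 75
  P-β (cap 21, load 20): R4, R5 — cost 10×2 + 10×5 = 70
  P-γ (cap 22, load 21): R3, R6 — cost 12×9 + 9×4 = 144
  Shipping 289, fixed 749 → total 1038.
  Any other capacity-feasible assignment to {P-α, P-β, P-γ} ships for at least 289.
Total demand is 62 and no other set of sites has combined capacity ≥ 62, so {P-α, P-β, P-γ} is the only feasible choice of open sites. Minimum: 1038.

1038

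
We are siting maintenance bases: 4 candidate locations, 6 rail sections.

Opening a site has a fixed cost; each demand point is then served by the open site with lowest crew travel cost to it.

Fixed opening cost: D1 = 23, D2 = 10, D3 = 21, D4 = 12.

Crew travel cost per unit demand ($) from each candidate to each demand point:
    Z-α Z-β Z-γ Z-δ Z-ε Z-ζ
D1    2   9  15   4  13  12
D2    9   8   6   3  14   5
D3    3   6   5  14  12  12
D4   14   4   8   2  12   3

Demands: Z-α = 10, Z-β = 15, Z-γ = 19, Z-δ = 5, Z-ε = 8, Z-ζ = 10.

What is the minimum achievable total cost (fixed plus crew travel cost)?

Open {D3, D4}: assign each demand point to its cheapest open site.
  Z-α→D3 10×3=30, Z-β→D4 15×4=60, Z-γ→D3 19×5=95, Z-δ→D4 5×2=10, Z-ε→D3 8×12=96, Z-ζ→D4 10×3=30
  crew travel cost 321, fixed 33 → total 354.
Compare {D2, D3, D4}: crew travel cost 321 + fixed 43 = 364.
Compare {D1, D3, D4}: crew travel cost 311 + fixed 56 = 367.
Compare {D1, D2, D4}: crew travel cost 330 + fixed 45 = 375.
All other subsets cost ≥ 364. Minimum total cost: 354.

354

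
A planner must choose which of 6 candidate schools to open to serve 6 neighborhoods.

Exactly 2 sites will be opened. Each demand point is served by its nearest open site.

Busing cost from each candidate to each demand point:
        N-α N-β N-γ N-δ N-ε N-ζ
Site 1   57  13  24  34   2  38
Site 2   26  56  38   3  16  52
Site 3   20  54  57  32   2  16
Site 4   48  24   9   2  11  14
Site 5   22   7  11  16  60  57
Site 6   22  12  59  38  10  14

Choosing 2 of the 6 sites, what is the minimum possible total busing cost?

Open {Site 4, Site 5}.
  N-α→Site 5 22, N-β→Site 5 7, N-γ→Site 4 9, N-δ→Site 4 2, N-ε→Site 4 11, N-ζ→Site 4 14  ⇒ total 65.
Compare {Site 4, Site 6}: total 69.
Compare {Site 3, Site 4}: total 71.
No size-2 selection does better; minimum is 65.

65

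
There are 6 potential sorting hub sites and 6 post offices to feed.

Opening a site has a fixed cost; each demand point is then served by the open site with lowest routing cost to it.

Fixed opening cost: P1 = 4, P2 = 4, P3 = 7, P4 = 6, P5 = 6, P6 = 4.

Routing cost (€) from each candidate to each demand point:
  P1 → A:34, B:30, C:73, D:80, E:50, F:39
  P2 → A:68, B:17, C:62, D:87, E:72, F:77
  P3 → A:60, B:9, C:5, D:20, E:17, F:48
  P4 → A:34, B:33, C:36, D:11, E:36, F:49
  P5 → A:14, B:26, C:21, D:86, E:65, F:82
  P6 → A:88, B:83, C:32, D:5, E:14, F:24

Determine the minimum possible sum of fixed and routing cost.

Open {P3, P5, P6}: assign each demand point to its cheapest open site.
  A→P5 14, B→P3 9, C→P3 5, D→P6 5, E→P6 14, F→P6 24
  routing cost 71, fixed 17 → total 88.
Compare {P1, P3, P5, P6}: routing cost 71 + fixed 21 = 92.
Compare {P2, P3, P5, P6}: routing cost 71 + fixed 21 = 92.
Compare {P3, P4, P5, P6}: routing cost 71 + fixed 23 = 94.
All other subsets cost ≥ 92. Minimum total cost: 88.

88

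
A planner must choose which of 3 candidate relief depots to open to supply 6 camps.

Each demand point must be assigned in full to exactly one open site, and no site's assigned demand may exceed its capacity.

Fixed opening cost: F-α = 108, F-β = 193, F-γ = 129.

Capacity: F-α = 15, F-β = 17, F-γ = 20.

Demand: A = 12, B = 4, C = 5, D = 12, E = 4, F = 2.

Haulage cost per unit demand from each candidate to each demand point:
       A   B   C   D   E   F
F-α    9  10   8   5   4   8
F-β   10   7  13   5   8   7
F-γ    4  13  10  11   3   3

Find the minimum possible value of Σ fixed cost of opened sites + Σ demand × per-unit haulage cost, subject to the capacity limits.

Open {F-α, F-β, F-γ}; cheapest assignment that respects the capacities:
  F-α (cap 15, load 5): C — cost 5×8 = 40
  F-β (cap 17, load 16): B, D — cost 4×7 + 12×5 = 88
  F-γ (cap 20, load 18): A, E, F — cost 12×4 + 4×3 + 2×3 = 66
  Shipping 194, fixed 430 → total 624.
  Any other capacity-feasible assignment to {F-α, F-β, F-γ} ships for at least 194.
Total demand is 39 and no other set of sites has combined capacity ≥ 39, so {F-α, F-β, F-γ} is the only feasible choice of open sites. Minimum: 624.

624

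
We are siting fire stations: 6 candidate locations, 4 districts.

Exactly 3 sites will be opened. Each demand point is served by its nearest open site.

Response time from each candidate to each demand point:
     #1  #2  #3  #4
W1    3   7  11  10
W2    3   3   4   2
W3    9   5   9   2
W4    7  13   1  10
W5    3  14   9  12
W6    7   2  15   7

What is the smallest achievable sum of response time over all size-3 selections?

8

Open {W2, W4, W6}.
  #1→W2 3, #2→W6 2, #3→W4 1, #4→W2 2  ⇒ total 8.
Compare {W1, W2, W4}: total 9.
Compare {W2, W3, W4}: total 9.
No size-3 selection does better; minimum is 8.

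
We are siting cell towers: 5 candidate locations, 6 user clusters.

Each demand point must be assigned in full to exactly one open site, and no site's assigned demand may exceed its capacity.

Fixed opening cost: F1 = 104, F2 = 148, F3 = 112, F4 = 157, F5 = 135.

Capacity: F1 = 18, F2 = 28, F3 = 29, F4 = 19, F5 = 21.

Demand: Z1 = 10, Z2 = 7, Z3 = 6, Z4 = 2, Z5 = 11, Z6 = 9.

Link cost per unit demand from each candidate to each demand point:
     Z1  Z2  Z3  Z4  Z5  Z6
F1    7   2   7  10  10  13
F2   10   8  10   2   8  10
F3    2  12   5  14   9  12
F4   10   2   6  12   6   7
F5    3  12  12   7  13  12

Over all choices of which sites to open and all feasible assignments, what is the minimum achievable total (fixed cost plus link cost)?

516

Open {F1, F3}; cheapest assignment that respects the capacities:
  F1 (cap 18, load 18): Z2, Z4, Z6 — cost 7×2 + 2×10 + 9×13 = 151
  F3 (cap 29, load 27): Z1, Z3, Z5 — cost 10×2 + 6×5 + 11×9 = 149
  Shipping 300, fixed 216 → total 516.
  Any other capacity-feasible assignment to {F1, F3} ships for at least 300.
Compare {F3, F4}: its best feasible assignment gives total 519.
Compare {F2, F3}: its best feasible assignment gives total 559.
Every other set of open sites that can feasibly serve all demand totals ≥ 519 even under its best assignment. Minimum: 516.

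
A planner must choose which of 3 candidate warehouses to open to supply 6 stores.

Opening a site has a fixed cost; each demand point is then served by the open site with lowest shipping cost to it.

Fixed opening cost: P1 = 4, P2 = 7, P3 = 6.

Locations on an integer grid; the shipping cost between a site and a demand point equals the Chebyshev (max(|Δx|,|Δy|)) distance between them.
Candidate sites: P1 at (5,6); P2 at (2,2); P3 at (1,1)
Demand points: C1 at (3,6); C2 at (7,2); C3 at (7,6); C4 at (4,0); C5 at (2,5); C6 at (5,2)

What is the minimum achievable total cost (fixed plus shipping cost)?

Open {P1}: assign each demand point to its cheapest open site.
  C1→P1 2, C2→P1 4, C3→P1 2, C4→P1 6, C5→P1 3, C6→P1 4
  shipping cost 21, fixed 4 → total 25.
Compare {P1, P2}: shipping cost 16 + fixed 11 = 27.
Compare {P1, P3}: shipping cost 18 + fixed 10 = 28.
Compare {P2}: shipping cost 22 + fixed 7 = 29.
All other subsets cost ≥ 27. Minimum total cost: 25.

25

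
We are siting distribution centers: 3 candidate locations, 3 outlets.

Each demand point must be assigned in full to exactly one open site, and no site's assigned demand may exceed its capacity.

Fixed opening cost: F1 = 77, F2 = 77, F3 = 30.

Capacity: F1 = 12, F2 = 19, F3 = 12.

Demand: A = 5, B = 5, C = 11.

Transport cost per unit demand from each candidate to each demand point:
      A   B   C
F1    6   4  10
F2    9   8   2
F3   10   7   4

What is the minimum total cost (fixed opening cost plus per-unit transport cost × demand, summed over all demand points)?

201

Open {F1, F3}; cheapest assignment that respects the capacities:
  F1 (cap 12, load 10): A, B — cost 5×6 + 5×4 = 50
  F3 (cap 12, load 11): C — cost 11×4 = 44
  Shipping 94, fixed 107 → total 201.
  Any other capacity-feasible assignment to {F1, F3} ships for at least 94.
Compare {F2, F3}: its best feasible assignment gives total 209.
Compare {F1, F2}: its best feasible assignment gives total 226.
Every other set of open sites that can feasibly serve all demand totals ≥ 209 even under its best assignment. Minimum: 201.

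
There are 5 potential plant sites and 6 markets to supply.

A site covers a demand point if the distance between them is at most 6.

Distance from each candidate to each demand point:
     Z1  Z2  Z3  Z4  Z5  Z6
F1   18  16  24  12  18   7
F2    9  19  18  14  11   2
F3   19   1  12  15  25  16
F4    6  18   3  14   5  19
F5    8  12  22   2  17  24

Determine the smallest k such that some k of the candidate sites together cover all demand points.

Coverage sets (demand points within 6 of each site):
  F1: {}
  F2: {Z6}
  F3: {Z2}
  F4: {Z1, Z3, Z5}
  F5: {Z4}
No 3 sites suffice: every size-3 union leaves at least one demand point uncovered.
But {F2, F3, F4, F5} covers everything, so the minimum is 4.

4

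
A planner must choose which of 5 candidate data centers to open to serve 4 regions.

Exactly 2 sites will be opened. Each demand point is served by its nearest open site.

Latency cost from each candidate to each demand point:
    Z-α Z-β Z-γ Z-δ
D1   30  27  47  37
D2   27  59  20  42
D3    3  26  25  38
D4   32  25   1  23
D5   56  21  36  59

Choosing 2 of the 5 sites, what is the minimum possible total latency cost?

Open {D3, D4}.
  Z-α→D3 3, Z-β→D4 25, Z-γ→D4 1, Z-δ→D4 23  ⇒ total 52.
Compare {D2, D4}: total 76.
Compare {D4, D5}: total 77.
No size-2 selection does better; minimum is 52.

52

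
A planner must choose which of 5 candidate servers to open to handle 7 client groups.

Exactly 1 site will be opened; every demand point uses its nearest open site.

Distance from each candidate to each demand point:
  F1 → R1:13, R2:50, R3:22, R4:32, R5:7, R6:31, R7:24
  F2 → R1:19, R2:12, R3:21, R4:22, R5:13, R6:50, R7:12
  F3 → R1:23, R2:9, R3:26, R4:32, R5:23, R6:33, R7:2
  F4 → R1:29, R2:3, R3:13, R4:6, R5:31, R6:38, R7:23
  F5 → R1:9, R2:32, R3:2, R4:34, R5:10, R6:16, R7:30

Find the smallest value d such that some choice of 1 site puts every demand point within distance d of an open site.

33

Open {F3}.
  Farthest demand point is R6 at distance 33 (to F3); all others are ≤ 33.
With {F5} the worst case is 34.
With {F4} the worst case is 38.
No size-1 selection achieves below 33.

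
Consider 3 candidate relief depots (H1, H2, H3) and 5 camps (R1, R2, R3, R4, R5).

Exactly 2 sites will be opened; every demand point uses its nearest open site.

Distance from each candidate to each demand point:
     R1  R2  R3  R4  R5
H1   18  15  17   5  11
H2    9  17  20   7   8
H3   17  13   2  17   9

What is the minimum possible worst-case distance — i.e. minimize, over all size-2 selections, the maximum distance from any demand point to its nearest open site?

13

Open {H2, H3}.
  Farthest demand point is R2 at distance 13 (to H3); all others are ≤ 13.
With {H1, H2} the worst case is 17.
With {H1, H3} the worst case is 17.
No size-2 selection achieves below 13.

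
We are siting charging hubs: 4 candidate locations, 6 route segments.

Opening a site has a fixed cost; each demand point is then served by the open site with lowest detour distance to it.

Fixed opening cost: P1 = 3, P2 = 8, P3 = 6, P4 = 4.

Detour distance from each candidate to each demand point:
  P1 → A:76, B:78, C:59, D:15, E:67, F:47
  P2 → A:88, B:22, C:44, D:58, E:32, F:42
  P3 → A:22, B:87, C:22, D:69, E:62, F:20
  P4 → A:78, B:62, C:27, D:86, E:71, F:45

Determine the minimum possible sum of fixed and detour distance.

Open {P1, P2, P3}: assign each demand point to its cheapest open site.
  A→P3 22, B→P2 22, C→P3 22, D→P1 15, E→P2 32, F→P3 20
  detour distance 133, fixed 17 → total 150.
Compare {P1, P2, P3, P4}: detour distance 133 + fixed 21 = 154.
Compare {P2, P3}: detour distance 176 + fixed 14 = 190.
Compare {P2, P3, P4}: detour distance 176 + fixed 18 = 194.
All other subsets cost ≥ 154. Minimum total cost: 150.

150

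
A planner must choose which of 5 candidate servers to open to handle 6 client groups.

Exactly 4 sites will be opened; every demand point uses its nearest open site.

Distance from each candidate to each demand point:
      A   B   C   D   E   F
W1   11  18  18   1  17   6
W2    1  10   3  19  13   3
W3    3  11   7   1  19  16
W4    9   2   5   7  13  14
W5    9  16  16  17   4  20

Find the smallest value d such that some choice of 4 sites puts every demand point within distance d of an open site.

4

Open {W1, W2, W4, W5}.
  Farthest demand point is E at distance 4 (to W5); all others are ≤ 4.
With {W2, W3, W4, W5} the worst case is 4.
With {W1, W3, W4, W5} the worst case is 6.
No size-4 selection achieves below 4.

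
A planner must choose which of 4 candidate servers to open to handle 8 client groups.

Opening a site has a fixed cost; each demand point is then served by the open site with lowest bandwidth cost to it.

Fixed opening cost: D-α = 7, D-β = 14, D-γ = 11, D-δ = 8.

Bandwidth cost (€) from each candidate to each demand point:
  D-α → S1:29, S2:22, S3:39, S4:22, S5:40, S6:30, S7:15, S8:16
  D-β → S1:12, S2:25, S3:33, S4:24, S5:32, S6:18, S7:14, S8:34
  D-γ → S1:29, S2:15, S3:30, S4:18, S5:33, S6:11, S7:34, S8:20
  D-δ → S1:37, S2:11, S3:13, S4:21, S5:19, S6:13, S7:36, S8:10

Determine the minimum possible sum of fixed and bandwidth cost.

Open {D-β, D-δ}: assign each demand point to its cheapest open site.
  S1→D-β 12, S2→D-δ 11, S3→D-δ 13, S4→D-δ 21, S5→D-δ 19, S6→D-δ 13, S7→D-β 14, S8→D-δ 10
  bandwidth cost 113, fixed 22 → total 135.
Compare {D-β, D-γ, D-δ}: bandwidth cost 108 + fixed 33 = 141.
Compare {D-α, D-β, D-δ}: bandwidth cost 113 + fixed 29 = 142.
Compare {D-α, D-δ}: bandwidth cost 131 + fixed 15 = 146.
All other subsets cost ≥ 141. Minimum total cost: 135.

135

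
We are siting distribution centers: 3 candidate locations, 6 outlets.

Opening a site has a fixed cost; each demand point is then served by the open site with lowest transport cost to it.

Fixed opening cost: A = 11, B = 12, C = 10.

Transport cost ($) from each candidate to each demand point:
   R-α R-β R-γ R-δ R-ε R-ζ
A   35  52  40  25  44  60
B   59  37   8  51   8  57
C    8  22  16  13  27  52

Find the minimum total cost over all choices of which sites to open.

Open {B, C}: assign each demand point to its cheapest open site.
  R-α→C 8, R-β→C 22, R-γ→B 8, R-δ→C 13, R-ε→B 8, R-ζ→C 52
  transport cost 111, fixed 22 → total 133.
Compare {A, B, C}: transport cost 111 + fixed 33 = 144.
Compare {C}: transport cost 138 + fixed 10 = 148.
Compare {A, C}: transport cost 138 + fixed 21 = 159.
All other subsets cost ≥ 144. Minimum total cost: 133.

133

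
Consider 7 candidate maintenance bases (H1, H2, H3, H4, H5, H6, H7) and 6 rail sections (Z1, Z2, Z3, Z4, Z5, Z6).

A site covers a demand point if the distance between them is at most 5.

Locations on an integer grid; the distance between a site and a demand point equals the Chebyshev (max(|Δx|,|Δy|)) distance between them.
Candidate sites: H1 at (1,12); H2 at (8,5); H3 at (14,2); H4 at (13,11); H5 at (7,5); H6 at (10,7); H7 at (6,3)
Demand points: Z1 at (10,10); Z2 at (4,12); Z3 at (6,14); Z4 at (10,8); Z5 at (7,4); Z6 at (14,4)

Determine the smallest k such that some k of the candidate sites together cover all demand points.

Coverage sets (demand points within 5 of each site):
  H1: {Z2, Z3}
  H2: {Z1, Z4, Z5}
  H3: {Z6}
  H4: {Z1, Z4}
  H5: {Z1, Z4, Z5}
  H6: {Z1, Z4, Z5, Z6}
  H7: {Z4, Z5}
No single site covers all 6 demand points.
But {H1, H6} covers everything, so the minimum is 2.

2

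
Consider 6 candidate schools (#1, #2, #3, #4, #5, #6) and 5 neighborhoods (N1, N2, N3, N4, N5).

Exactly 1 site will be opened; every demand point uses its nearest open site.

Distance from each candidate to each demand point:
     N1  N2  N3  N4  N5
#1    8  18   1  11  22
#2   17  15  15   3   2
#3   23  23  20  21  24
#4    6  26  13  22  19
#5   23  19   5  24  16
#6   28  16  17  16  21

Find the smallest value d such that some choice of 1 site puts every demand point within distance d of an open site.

Open {#2}.
  Farthest demand point is N1 at distance 17 (to #2); all others are ≤ 17.
With {#1} the worst case is 22.
With {#3} the worst case is 24.
No size-1 selection achieves below 17.

17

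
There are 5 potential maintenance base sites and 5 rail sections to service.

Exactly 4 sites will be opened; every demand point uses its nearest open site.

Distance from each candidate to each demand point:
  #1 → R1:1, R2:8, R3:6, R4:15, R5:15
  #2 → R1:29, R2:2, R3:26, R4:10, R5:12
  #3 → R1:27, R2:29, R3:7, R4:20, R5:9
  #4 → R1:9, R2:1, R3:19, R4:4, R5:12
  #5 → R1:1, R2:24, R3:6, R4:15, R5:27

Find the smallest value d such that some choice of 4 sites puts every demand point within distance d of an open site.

Open {#1, #2, #3, #4}.
  Farthest demand point is R5 at distance 9 (to #3); all others are ≤ 9.
With {#1, #3, #4, #5} the worst case is 9.
With {#2, #3, #4, #5} the worst case is 9.
No size-4 selection achieves below 9.

9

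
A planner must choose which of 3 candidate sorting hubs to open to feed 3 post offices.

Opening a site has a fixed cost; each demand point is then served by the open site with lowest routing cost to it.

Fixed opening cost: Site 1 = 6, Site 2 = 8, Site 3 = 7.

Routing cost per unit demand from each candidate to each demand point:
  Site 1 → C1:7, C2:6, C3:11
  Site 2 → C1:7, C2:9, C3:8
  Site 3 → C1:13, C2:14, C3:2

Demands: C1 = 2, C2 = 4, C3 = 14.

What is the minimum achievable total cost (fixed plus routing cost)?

79

Open {Site 1, Site 3}: assign each demand point to its cheapest open site.
  C1→Site 1 2×7=14, C2→Site 1 4×6=24, C3→Site 3 14×2=28
  routing cost 66, fixed 13 → total 79.
Compare {Site 1, Site 2, Site 3}: routing cost 66 + fixed 21 = 87.
Compare {Site 2, Site 3}: routing cost 78 + fixed 15 = 93.
Compare {Site 3}: routing cost 110 + fixed 7 = 117.
All other subsets cost ≥ 87. Minimum total cost: 79.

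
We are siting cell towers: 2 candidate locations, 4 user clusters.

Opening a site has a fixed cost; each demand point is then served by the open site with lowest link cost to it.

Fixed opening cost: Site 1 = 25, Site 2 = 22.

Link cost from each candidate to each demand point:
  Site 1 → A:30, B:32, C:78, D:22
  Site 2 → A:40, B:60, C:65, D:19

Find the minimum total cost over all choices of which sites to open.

187

Open {Site 1}: assign each demand point to its cheapest open site.
  A→Site 1 30, B→Site 1 32, C→Site 1 78, D→Site 1 22
  link cost 162, fixed 25 → total 187.
Compare {Site 1, Site 2}: link cost 146 + fixed 47 = 193.
Compare {Site 2}: link cost 184 + fixed 22 = 206.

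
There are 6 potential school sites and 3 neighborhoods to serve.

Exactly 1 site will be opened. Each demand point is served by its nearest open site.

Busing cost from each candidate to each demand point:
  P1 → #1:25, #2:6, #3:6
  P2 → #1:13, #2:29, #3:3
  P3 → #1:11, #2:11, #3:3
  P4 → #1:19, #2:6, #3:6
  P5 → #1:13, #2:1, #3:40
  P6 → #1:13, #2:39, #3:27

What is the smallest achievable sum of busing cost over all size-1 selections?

25

Open {P3}.
  #1→P3 11, #2→P3 11, #3→P3 3  ⇒ total 25.
Compare {P4}: total 31.
Compare {P1}: total 37.
No size-1 selection does better; minimum is 25.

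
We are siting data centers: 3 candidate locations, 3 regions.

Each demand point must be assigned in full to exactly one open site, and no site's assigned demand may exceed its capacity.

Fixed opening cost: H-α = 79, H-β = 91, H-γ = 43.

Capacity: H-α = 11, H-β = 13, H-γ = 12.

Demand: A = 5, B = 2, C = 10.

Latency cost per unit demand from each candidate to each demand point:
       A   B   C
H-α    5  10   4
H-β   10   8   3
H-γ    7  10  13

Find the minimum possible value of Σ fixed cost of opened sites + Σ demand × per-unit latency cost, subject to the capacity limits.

Open {H-β, H-γ}; cheapest assignment that respects the capacities:
  H-β (cap 13, load 12): B, C — cost 2×8 + 10×3 = 46
  H-γ (cap 12, load 5): A — cost 5×7 = 35
  Shipping 81, fixed 134 → total 215.
  Any other capacity-feasible assignment to {H-β, H-γ} ships for at least 81.
Compare {H-α, H-γ}: its best feasible assignment gives total 217.
Compare {H-α, H-β}: its best feasible assignment gives total 241.
Every other set of open sites that can feasibly serve all demand totals ≥ 217 even under its best assignment. Minimum: 215.

215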